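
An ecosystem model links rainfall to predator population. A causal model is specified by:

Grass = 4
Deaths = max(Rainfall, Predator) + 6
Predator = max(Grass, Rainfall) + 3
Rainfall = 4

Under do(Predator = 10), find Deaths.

16

The intervention breaks the incoming arrows to Predator: Predator = max(Grass, Rainfall) + 3 no longer applies, and Predator = 10.
Deaths = max(Rainfall, Predator) + 6  [with Rainfall=4, Predator=10]  = 16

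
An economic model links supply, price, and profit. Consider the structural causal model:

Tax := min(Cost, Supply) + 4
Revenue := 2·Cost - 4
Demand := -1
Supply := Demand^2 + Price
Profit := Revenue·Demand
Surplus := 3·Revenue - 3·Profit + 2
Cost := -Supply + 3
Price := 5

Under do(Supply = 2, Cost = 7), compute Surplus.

62

The joint intervention fixes Supply = 2, Cost = 7, removing each variable's own equation.
Revenue = 2·Cost - 4  [with Cost=7]  = 10
Profit = Revenue·Demand  [with Revenue=10, Demand=-1]  = -10
Surplus = 3·Revenue - 3·Profit + 2  [with Revenue=10, Profit=-10]  = 62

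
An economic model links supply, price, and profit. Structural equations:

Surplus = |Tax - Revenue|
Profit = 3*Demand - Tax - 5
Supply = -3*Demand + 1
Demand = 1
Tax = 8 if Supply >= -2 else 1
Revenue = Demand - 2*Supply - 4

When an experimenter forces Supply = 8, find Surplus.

Under do(Supply=8), the mechanism Supply = -3*Demand + 1 is discarded; Supply is fixed at 8.
Revenue = Demand - 2*Supply - 4  [with Demand=1, Supply=8]  = -19
Tax = 8 if Supply >= -2 else 1  [with Supply=8]  = 8
Surplus = |Tax - Revenue|  [with Tax=8, Revenue=-19]  = 27

27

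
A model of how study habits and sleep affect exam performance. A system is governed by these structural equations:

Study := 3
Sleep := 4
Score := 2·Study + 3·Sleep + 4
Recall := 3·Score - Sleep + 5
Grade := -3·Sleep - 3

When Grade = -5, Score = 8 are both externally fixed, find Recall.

Under do(Grade = -5, Score = 8), each intervened variable's structural equation is replaced by its fixed value.
Recall = 3·Score - Sleep + 5  [with Score=8, Sleep=4]  = 25

25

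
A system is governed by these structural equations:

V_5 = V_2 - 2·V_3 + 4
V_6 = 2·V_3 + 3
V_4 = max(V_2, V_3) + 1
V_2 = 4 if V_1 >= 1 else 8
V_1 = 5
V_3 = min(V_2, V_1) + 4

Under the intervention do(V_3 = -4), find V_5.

do(V_3=-4) replaces the equation V_3 = min(V_2, V_1) + 4 with the constant V_3 = -4.
V_2 = 4 if V_1 >= 1 else 8  [with V_1=5]  = 4
V_5 = V_2 - 2·V_3 + 4  [with V_2=4, V_3=-4]  = 16

16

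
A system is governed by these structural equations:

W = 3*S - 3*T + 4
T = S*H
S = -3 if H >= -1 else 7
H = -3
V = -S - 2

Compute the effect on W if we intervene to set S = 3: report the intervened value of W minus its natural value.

do(S=3) replaces the equation S = -3 if H >= -1 else 7 with the constant S = 3.
T = S*H  [with S=3, H=-3]  = -9
W = 3*S - 3*T + 4  [with S=3, T=-9]  = 40
Without intervention: S = -3 if H >= -1 else 7  [with H=-3]  = 7; T = S*H  [with S=7, H=-3]  = -21; W = 3*S - 3*T + 4  [with S=7, T=-21]  = 88.
Change = 40 − 88 = -48.

-48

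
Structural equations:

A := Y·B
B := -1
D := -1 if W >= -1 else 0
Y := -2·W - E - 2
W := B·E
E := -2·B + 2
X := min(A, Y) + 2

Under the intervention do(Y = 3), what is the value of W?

Under do(Y=3), the mechanism Y := -2·W - E - 2 is discarded; Y is fixed at 3.
Since W is not a descendant of the intervened variable, it is unaffected.
E = -2·B + 2  [with B=-1]  = 4
W = B·E  [with B=-1, E=4]  = -4

-4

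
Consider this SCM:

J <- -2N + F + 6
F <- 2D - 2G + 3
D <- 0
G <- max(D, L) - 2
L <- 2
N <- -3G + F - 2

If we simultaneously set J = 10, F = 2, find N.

0

Setting J = 10, F = 2 by intervention discards those variables' equations.
G = max(D, L) - 2  [with D=0, L=2]  = 0
N = -3G + F - 2  [with G=0, F=2]  = 0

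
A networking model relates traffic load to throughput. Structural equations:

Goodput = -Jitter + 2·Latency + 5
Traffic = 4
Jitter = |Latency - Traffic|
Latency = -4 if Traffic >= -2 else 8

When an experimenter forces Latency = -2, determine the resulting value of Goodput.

-5

Under do(Latency=-2), the mechanism Latency = -4 if Traffic >= -2 else 8 is discarded; Latency is fixed at -2.
Jitter = |Latency - Traffic|  [with Latency=-2, Traffic=4]  = 6
Goodput = -Jitter + 2·Latency + 5  [with Jitter=6, Latency=-2]  = -5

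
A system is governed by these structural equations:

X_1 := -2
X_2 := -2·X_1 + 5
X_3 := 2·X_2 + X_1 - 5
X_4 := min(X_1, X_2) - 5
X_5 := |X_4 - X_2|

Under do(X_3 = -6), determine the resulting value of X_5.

do(X_3=-6) replaces the equation X_3 := 2·X_2 + X_1 - 5 with the constant X_3 = -6.
X_5 is not downstream of the intervention, so its value is determined by the original equations.
X_2 = -2·X_1 + 5  [with X_1=-2]  = 9
X_4 = min(X_1, X_2) - 5  [with X_1=-2, X_2=9]  = -7
X_5 = |X_4 - X_2|  [with X_4=-7, X_2=9]  = 16

16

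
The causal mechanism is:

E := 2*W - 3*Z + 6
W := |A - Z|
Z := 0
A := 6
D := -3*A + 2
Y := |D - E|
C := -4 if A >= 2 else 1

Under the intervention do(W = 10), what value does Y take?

The intervention breaks the incoming arrows to W: W := |A - Z| no longer applies, and W = 10.
D = -3*A + 2  [with A=6]  = -16
E = 2*W - 3*Z + 6  [with W=10, Z=0]  = 26
Y = |D - E|  [with D=-16, E=26]  = 42

42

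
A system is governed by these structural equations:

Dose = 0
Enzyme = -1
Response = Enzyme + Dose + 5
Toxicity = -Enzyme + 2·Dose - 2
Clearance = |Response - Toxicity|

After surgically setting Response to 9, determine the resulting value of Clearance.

10

do(Response=9) replaces the equation Response = Enzyme + Dose + 5 with the constant Response = 9.
Toxicity = -Enzyme + 2·Dose - 2  [with Enzyme=-1, Dose=0]  = -1
Clearance = |Response - Toxicity|  [with Response=9, Toxicity=-1]  = 10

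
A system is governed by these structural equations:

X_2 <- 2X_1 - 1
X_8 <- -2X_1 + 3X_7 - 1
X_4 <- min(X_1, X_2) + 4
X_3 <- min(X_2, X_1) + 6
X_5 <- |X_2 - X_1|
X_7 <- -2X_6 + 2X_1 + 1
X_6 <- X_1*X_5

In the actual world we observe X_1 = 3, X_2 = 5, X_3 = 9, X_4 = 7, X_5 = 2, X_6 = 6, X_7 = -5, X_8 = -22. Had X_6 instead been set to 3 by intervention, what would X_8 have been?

Intervening sets X_6 = 3 and removes its equation (X_6 <- X_1*X_5).
X_7 = -2X_6 + 2X_1 + 1  [with X_6=3, X_1=3]  = 1
X_8 = -2X_1 + 3X_7 - 1  [with X_1=3, X_7=1]  = -4

-4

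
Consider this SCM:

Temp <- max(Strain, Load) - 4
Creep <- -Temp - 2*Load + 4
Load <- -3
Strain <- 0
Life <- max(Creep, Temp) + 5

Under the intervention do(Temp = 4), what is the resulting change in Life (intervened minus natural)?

do(Temp=4) replaces the equation Temp <- max(Strain, Load) - 4 with the constant Temp = 4.
Creep = -Temp - 2*Load + 4  [with Temp=4, Load=-3]  = 6
Life = max(Creep, Temp) + 5  [with Creep=6, Temp=4]  = 11
Without intervention: Temp = max(Strain, Load) - 4  [with Strain=0, Load=-3]  = -4; Creep = -Temp - 2*Load + 4  [with Temp=-4, Load=-3]  = 14; Life = max(Creep, Temp) + 5  [with Creep=14, Temp=-4]  = 19.
Change = 11 − 19 = -8.

-8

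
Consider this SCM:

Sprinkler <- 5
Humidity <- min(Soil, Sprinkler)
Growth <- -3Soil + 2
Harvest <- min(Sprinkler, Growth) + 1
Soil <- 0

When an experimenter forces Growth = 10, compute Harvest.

do(Growth=10) replaces the equation Growth <- -3Soil + 2 with the constant Growth = 10.
Harvest = min(Sprinkler, Growth) + 1  [with Sprinkler=5, Growth=10]  = 6

6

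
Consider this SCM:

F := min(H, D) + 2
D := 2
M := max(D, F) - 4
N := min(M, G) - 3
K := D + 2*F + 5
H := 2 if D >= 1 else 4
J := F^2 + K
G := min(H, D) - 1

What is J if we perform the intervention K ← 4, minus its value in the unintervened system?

-11

do(K=4) replaces the equation K := D + 2*F + 5 with the constant K = 4.
H = 2 if D >= 1 else 4  [with D=2]  = 2
F = min(H, D) + 2  [with H=2, D=2]  = 4
J = F^2 + K  [with F=4, K=4]  = 20
Without intervention: H = 2 if D >= 1 else 4  [with D=2]  = 2; F = min(H, D) + 2  [with H=2, D=2]  = 4; K = D + 2*F + 5  [with D=2, F=4]  = 15; J = F^2 + K  [with F=4, K=15]  = 31.
Change = 20 − 31 = -11.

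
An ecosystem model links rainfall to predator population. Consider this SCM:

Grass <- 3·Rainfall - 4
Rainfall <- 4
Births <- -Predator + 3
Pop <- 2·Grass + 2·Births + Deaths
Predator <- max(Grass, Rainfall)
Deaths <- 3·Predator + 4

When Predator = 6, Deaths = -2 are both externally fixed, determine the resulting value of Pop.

Setting Predator = 6, Deaths = -2 by intervention discards those variables' equations.
Grass = 3·Rainfall - 4  [with Rainfall=4]  = 8
Births = -Predator + 3  [with Predator=6]  = -3
Pop = 2·Grass + 2·Births + Deaths  [with Grass=8, Births=-3, Deaths=-2]  = 8

8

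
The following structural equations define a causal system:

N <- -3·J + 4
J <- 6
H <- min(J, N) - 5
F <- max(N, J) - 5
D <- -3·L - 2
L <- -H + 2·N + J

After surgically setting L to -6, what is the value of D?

The intervention breaks the incoming arrows to L: L <- -H + 2·N + J no longer applies, and L = -6.
D = -3·L - 2  [with L=-6]  = 16

16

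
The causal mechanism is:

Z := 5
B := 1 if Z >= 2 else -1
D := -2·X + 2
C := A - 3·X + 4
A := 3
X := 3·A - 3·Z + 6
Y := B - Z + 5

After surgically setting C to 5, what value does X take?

0

do(C=5) replaces the equation C := A - 3·X + 4 with the constant C = 5.
X is not downstream of the intervention, so its value is determined by the original equations.
X = 3·A - 3·Z + 6  [with A=3, Z=5]  = 0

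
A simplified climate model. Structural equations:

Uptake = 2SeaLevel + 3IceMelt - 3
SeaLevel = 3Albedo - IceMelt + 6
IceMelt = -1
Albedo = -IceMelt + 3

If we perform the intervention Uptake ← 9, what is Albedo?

4

The intervention breaks the incoming arrows to Uptake: Uptake = 2SeaLevel + 3IceMelt - 3 no longer applies, and Uptake = 9.
Since Albedo is not a descendant of the intervened variable, it is unaffected.
Albedo = -IceMelt + 3  [with IceMelt=-1]  = 4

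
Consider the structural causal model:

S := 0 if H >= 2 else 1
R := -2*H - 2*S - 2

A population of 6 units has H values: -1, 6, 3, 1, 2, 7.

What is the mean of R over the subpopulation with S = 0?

-11

Conditioning on S=0 selects the 4 unit(s) with H ∈ {6, 3, 2, 7}. Their R values: -14, -8, -6, -16. Mean = -11.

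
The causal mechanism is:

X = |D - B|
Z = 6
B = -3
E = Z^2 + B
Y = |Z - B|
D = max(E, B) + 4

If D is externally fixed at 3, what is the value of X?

Under do(D=3), the mechanism D = max(E, B) + 4 is discarded; D is fixed at 3.
X = |D - B|  [with D=3, B=-3]  = 6

6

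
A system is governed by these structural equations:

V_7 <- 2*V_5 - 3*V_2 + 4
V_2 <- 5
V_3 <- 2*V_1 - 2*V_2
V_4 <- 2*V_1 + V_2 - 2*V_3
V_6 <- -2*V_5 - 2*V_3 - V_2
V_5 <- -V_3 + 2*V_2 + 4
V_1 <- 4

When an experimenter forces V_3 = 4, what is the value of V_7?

9

The intervention breaks the incoming arrows to V_3: V_3 <- 2*V_1 - 2*V_2 no longer applies, and V_3 = 4.
V_5 = -V_3 + 2*V_2 + 4  [with V_3=4, V_2=5]  = 10
V_7 = 2*V_5 - 3*V_2 + 4  [with V_5=10, V_2=5]  = 9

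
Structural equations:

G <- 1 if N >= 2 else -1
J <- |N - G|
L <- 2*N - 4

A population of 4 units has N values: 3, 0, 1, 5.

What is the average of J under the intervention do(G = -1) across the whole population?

3.25

Under do(G=-1), G's equation is replaced by G=-1 for every unit. Per-unit J: 4, 1, 2, 6. Mean = 3.25.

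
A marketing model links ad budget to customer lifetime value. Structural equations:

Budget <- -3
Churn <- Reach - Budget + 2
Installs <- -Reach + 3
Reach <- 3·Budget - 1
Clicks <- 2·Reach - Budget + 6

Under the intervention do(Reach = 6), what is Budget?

-3

Under do(Reach=6), the mechanism Reach <- 3·Budget - 1 is discarded; Reach is fixed at 6.
Budget is not downstream of the intervention, so its value is determined by the original equations.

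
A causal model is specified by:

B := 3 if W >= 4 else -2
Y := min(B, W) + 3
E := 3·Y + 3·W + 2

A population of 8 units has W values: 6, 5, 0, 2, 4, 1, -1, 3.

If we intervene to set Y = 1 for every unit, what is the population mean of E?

12.5

Every unit gets Y=1 under the intervention. E values become 23, 20, 5, 11, 17, 8, 2, 14; E[E|do(Y=1)] = 12.5.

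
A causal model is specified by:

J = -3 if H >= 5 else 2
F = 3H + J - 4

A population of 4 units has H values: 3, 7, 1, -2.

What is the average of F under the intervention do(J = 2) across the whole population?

The intervention sets J=2 in all 4 units regardless of H. Recomputing F per unit gives 7, 19, 1, -8; average 4.75.

4.75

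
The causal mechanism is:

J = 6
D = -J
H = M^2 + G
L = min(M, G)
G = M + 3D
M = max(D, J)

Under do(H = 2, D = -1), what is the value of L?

The joint intervention fixes H = 2, D = -1, removing each variable's own equation.
M = max(D, J)  [with D=-1, J=6]  = 6
G = M + 3D  [with M=6, D=-1]  = 3
L = min(M, G)  [with M=6, G=3]  = 3

3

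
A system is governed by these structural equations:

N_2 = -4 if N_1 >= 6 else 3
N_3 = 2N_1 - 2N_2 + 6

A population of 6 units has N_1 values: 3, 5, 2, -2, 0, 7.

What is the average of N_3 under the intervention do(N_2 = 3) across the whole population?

do(N_2=3) breaks N_2's dependence on N_1. With N_2=3 fixed, N_3 across the units is 6, 10, 4, -4, 0, 14, mean 5.

5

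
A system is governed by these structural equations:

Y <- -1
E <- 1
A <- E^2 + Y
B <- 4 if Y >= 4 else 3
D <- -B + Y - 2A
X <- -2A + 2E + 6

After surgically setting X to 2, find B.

do(X=2) replaces the equation X <- -2A + 2E + 6 with the constant X = 2.
No directed path runs from X to B, so B keeps its natural value.
B = 4 if Y >= 4 else 3  [with Y=-1]  = 3

3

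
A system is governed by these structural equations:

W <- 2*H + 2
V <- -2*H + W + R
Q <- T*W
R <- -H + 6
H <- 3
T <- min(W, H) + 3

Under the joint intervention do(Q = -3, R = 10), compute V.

The joint intervention fixes Q = -3, R = 10, removing each variable's own equation.
W = 2*H + 2  [with H=3]  = 8
V = -2*H + W + R  [with H=3, W=8, R=10]  = 12

12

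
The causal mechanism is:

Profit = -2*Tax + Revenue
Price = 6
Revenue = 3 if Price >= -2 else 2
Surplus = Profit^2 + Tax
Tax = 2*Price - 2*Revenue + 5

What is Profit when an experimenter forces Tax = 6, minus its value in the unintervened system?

10

The intervention breaks the incoming arrows to Tax: Tax = 2*Price - 2*Revenue + 5 no longer applies, and Tax = 6.
Revenue = 3 if Price >= -2 else 2  [with Price=6]  = 3
Profit = -2*Tax + Revenue  [with Tax=6, Revenue=3]  = -9
Without intervention: Revenue = 3 if Price >= -2 else 2  [with Price=6]  = 3; Tax = 2*Price - 2*Revenue + 5  [with Price=6, Revenue=3]  = 11; Profit = -2*Tax + Revenue  [with Tax=11, Revenue=3]  = -19.
Change = -9 − (-19) = 10.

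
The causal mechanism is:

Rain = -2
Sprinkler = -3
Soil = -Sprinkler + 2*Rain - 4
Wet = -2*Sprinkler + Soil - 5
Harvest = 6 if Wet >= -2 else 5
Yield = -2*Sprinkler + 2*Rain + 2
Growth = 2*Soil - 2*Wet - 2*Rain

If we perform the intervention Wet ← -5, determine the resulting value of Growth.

4

Intervening sets Wet = -5 and removes its equation (Wet = -2*Sprinkler + Soil - 5).
Soil = -Sprinkler + 2*Rain - 4  [with Sprinkler=-3, Rain=-2]  = -5
Growth = 2*Soil - 2*Wet - 2*Rain  [with Soil=-5, Wet=-5, Rain=-2]  = 4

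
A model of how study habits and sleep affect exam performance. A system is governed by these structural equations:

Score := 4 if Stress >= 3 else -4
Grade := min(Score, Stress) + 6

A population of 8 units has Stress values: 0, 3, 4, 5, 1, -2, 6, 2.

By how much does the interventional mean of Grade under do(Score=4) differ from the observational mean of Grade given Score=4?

-1.75

do(Score=4) breaks Score's dependence on Stress. With Score=4 fixed, Grade across the units is 6, 9, 10, 10, 7, 4, 10, 8, mean 8.
Conditioning on Score=4 selects the 4 unit(s) with Stress ∈ {3, 4, 5, 6}. Their Grade values: 9, 10, 10, 10. Mean = 9.75.
Difference = 8 − 9.75 = -1.75.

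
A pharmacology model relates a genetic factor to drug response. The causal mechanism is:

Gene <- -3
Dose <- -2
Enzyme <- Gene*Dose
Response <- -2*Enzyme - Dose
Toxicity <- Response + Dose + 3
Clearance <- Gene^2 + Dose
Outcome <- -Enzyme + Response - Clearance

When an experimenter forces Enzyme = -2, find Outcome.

The intervention breaks the incoming arrows to Enzyme: Enzyme <- Gene*Dose no longer applies, and Enzyme = -2.
Response = -2*Enzyme - Dose  [with Enzyme=-2, Dose=-2]  = 6
Clearance = Gene^2 + Dose  [with Gene=-3, Dose=-2]  = 7
Outcome = -Enzyme + Response - Clearance  [with Enzyme=-2, Response=6, Clearance=7]  = 1

1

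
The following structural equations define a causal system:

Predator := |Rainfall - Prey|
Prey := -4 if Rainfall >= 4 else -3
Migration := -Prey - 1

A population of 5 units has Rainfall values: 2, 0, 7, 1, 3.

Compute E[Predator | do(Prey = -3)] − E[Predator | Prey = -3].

1.1

Under do(Prey=-3), Prey's equation is replaced by Prey=-3 for every unit. Per-unit Predator: 5, 3, 10, 4, 6. Mean = 5.6.
E[Predator|Prey=-3] averages over only the 4 units with Prey=-3 (Rainfall = 2, 0, 1, 3): Predator = 5, 3, 4, 6, mean 4.5.
Difference = 5.6 − 4.5 = 1.1.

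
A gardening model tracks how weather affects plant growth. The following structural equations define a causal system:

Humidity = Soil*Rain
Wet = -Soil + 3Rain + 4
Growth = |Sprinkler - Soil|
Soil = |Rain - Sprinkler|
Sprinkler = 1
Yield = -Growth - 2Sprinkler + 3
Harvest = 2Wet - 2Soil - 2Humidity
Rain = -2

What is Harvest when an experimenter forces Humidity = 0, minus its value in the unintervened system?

-12

Intervening sets Humidity = 0 and removes its equation (Humidity = Soil*Rain).
Soil = |Rain - Sprinkler|  [with Rain=-2, Sprinkler=1]  = 3
Wet = -Soil + 3Rain + 4  [with Soil=3, Rain=-2]  = -5
Harvest = 2Wet - 2Soil - 2Humidity  [with Wet=-5, Soil=3, Humidity=0]  = -16
Without intervention: Soil = |Rain - Sprinkler|  [with Rain=-2, Sprinkler=1]  = 3; Wet = -Soil + 3Rain + 4  [with Soil=3, Rain=-2]  = -5; Humidity = Soil*Rain  [with Soil=3, Rain=-2]  = -6; Harvest = 2Wet - 2Soil - 2Humidity  [with Wet=-5, Soil=3, Humidity=-6]  = -4.
Change = -16 − (-4) = -12.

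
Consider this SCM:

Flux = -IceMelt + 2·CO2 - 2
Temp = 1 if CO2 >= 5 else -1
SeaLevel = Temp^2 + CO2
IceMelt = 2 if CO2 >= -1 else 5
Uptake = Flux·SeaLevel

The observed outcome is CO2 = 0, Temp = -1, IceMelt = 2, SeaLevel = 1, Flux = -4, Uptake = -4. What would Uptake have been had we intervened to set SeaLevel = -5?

Under do(SeaLevel=-5), the mechanism SeaLevel = Temp^2 + CO2 is discarded; SeaLevel is fixed at -5.
IceMelt = 2 if CO2 >= -1 else 5  [with CO2=0]  = 2
Flux = -IceMelt + 2·CO2 - 2  [with IceMelt=2, CO2=0]  = -4
Uptake = Flux·SeaLevel  [with Flux=-4, SeaLevel=-5]  = 20

20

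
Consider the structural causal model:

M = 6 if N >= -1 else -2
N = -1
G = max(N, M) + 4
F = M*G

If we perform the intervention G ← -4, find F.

-24

The intervention breaks the incoming arrows to G: G = max(N, M) + 4 no longer applies, and G = -4.
M = 6 if N >= -1 else -2  [with N=-1]  = 6
F = M*G  [with M=6, G=-4]  = -24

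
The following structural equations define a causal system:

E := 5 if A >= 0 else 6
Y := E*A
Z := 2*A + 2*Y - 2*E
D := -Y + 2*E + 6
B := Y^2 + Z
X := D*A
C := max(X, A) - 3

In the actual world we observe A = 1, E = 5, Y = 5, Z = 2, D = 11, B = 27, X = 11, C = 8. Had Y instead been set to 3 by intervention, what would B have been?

7

The intervention breaks the incoming arrows to Y: Y := E*A no longer applies, and Y = 3.
E = 5 if A >= 0 else 6  [with A=1]  = 5
Z = 2*A + 2*Y - 2*E  [with A=1, Y=3, E=5]  = -2
B = Y^2 + Z  [with Y=3, Z=-2]  = 7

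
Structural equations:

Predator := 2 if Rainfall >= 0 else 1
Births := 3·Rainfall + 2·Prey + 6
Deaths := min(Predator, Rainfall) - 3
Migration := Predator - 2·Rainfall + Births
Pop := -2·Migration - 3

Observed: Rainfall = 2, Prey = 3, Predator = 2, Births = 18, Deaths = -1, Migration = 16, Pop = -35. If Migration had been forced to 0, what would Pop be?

Intervening sets Migration = 0 and removes its equation (Migration := Predator - 2·Rainfall + Births).
Pop = -2·Migration - 3  [with Migration=0]  = -3

-3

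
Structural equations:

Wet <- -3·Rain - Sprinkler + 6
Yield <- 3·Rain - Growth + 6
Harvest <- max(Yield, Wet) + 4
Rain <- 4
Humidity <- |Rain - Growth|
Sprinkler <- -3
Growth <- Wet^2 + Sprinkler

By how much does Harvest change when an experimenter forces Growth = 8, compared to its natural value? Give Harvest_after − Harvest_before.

-2

The intervention breaks the incoming arrows to Growth: Growth <- Wet^2 + Sprinkler no longer applies, and Growth = 8.
Wet = -3·Rain - Sprinkler + 6  [with Rain=4, Sprinkler=-3]  = -3
Yield = 3·Rain - Growth + 6  [with Rain=4, Growth=8]  = 10
Harvest = max(Yield, Wet) + 4  [with Yield=10, Wet=-3]  = 14
Without intervention: Wet = -3·Rain - Sprinkler + 6  [with Rain=4, Sprinkler=-3]  = -3; Growth = Wet^2 + Sprinkler  [with Wet=-3, Sprinkler=-3]  = 6; Yield = 3·Rain - Growth + 6  [with Rain=4, Growth=6]  = 12; Harvest = max(Yield, Wet) + 4  [with Yield=12, Wet=-3]  = 16.
Change = 14 − 16 = -2.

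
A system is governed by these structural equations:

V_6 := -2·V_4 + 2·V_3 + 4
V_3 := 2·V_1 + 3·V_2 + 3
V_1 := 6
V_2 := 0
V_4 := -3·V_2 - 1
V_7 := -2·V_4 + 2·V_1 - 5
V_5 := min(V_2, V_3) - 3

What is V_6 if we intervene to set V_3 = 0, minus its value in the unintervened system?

-30

The intervention breaks the incoming arrows to V_3: V_3 := 2·V_1 + 3·V_2 + 3 no longer applies, and V_3 = 0.
V_4 = -3·V_2 - 1  [with V_2=0]  = -1
V_6 = -2·V_4 + 2·V_3 + 4  [with V_4=-1, V_3=0]  = 6
Without intervention: V_3 = 2·V_1 + 3·V_2 + 3  [with V_1=6, V_2=0]  = 15; V_4 = -3·V_2 - 1  [with V_2=0]  = -1; V_6 = -2·V_4 + 2·V_3 + 4  [with V_4=-1, V_3=15]  = 36.
Change = 6 − 36 = -30.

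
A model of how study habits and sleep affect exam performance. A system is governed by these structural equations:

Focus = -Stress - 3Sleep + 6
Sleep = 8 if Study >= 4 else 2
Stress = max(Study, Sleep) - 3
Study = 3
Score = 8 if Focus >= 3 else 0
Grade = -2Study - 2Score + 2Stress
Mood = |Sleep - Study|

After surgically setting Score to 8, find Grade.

Under do(Score=8), the mechanism Score = 8 if Focus >= 3 else 0 is discarded; Score is fixed at 8.
Sleep = 8 if Study >= 4 else 2  [with Study=3]  = 2
Stress = max(Study, Sleep) - 3  [with Study=3, Sleep=2]  = 0
Grade = -2Study - 2Score + 2Stress  [with Study=3, Score=8, Stress=0]  = -22

-22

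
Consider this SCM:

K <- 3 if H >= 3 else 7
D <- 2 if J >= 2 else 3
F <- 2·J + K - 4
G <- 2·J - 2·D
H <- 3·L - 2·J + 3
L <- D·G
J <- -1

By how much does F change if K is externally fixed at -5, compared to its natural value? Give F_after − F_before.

-12

Intervening sets K = -5 and removes its equation (K <- 3 if H >= 3 else 7).
F = 2·J + K - 4  [with J=-1, K=-5]  = -11
Without intervention: D = 2 if J >= 2 else 3  [with J=-1]  = 3; G = 2·J - 2·D  [with J=-1, D=3]  = -8; L = D·G  [with D=3, G=-8]  = -24; H = 3·L - 2·J + 3  [with L=-24, J=-1]  = -67; K = 3 if H >= 3 else 7  [with H=-67]  = 7; F = 2·J + K - 4  [with J=-1, K=7]  = 1.
Change = -11 − 1 = -12.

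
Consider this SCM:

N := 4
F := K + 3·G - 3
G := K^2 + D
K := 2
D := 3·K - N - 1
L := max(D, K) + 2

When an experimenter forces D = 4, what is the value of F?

23

The intervention breaks the incoming arrows to D: D := 3·K - N - 1 no longer applies, and D = 4.
G = K^2 + D  [with K=2, D=4]  = 8
F = K + 3·G - 3  [with K=2, G=8]  = 23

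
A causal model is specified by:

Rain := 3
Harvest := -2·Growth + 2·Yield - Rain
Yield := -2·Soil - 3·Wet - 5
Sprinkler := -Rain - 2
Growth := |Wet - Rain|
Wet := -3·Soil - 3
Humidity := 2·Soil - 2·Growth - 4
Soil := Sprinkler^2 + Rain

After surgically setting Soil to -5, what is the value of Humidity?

-32

The intervention breaks the incoming arrows to Soil: Soil := Sprinkler^2 + Rain no longer applies, and Soil = -5.
Wet = -3·Soil - 3  [with Soil=-5]  = 12
Growth = |Wet - Rain|  [with Wet=12, Rain=3]  = 9
Humidity = 2·Soil - 2·Growth - 4  [with Soil=-5, Growth=9]  = -32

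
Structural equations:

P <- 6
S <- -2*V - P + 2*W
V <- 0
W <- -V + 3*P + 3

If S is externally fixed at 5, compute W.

21

Under do(S=5), the mechanism S <- -2*V - P + 2*W is discarded; S is fixed at 5.
Since W is not a descendant of the intervened variable, it is unaffected.
W = -V + 3*P + 3  [with V=0, P=6]  = 21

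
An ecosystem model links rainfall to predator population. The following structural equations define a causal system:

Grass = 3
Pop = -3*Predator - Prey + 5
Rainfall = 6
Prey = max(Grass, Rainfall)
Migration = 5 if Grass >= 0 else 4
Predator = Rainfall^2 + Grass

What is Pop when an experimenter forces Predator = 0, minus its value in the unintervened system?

Under do(Predator=0), the mechanism Predator = Rainfall^2 + Grass is discarded; Predator is fixed at 0.
Prey = max(Grass, Rainfall)  [with Grass=3, Rainfall=6]  = 6
Pop = -3*Predator - Prey + 5  [with Predator=0, Prey=6]  = -1
Without intervention: Prey = max(Grass, Rainfall)  [with Grass=3, Rainfall=6]  = 6; Predator = Rainfall^2 + Grass  [with Rainfall=6, Grass=3]  = 39; Pop = -3*Predator - Prey + 5  [with Predator=39, Prey=6]  = -118.
Change = -1 − (-118) = 117.

117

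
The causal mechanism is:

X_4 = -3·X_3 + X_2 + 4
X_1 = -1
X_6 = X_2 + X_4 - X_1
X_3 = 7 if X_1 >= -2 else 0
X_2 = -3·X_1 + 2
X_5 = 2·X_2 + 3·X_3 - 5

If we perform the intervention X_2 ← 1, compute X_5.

18

do(X_2=1) replaces the equation X_2 = -3·X_1 + 2 with the constant X_2 = 1.
X_3 = 7 if X_1 >= -2 else 0  [with X_1=-1]  = 7
X_5 = 2·X_2 + 3·X_3 - 5  [with X_2=1, X_3=7]  = 18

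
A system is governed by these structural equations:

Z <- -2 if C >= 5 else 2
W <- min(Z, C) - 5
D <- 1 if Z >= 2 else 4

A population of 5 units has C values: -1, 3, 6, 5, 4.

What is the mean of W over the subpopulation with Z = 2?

-4

E[W|Z=2] averages over only the 3 units with Z=2 (C = -1, 3, 4): W = -6, -3, -3, mean -4.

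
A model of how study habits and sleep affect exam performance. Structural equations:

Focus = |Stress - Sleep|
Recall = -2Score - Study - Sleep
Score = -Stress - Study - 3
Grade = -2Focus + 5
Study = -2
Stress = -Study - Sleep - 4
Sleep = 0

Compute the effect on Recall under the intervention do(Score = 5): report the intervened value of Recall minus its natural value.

-8

The intervention breaks the incoming arrows to Score: Score = -Stress - Study - 3 no longer applies, and Score = 5.
Recall = -2Score - Study - Sleep  [with Score=5, Study=-2, Sleep=0]  = -8
Without intervention: Stress = -Study - Sleep - 4  [with Study=-2, Sleep=0]  = -2; Score = -Stress - Study - 3  [with Stress=-2, Study=-2]  = 1; Recall = -2Score - Study - Sleep  [with Score=1, Study=-2, Sleep=0]  = 0.
Change = -8 − 0 = -8.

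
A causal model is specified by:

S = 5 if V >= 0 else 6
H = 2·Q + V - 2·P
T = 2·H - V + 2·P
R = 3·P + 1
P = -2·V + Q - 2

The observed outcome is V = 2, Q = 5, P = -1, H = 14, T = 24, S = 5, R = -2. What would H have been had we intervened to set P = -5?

22

The intervention breaks the incoming arrows to P: P = -2·V + Q - 2 no longer applies, and P = -5.
H = 2·Q + V - 2·P  [with Q=5, V=2, P=-5]  = 22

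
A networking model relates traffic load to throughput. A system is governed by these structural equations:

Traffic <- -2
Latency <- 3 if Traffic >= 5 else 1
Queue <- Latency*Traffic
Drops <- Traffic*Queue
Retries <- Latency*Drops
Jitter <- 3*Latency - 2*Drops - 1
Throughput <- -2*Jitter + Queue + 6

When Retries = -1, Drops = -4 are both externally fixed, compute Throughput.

Setting Retries = -1, Drops = -4 by intervention discards those variables' equations.
Latency = 3 if Traffic >= 5 else 1  [with Traffic=-2]  = 1
Queue = Latency*Traffic  [with Latency=1, Traffic=-2]  = -2
Jitter = 3*Latency - 2*Drops - 1  [with Latency=1, Drops=-4]  = 10
Throughput = -2*Jitter + Queue + 6  [with Jitter=10, Queue=-2]  = -16

-16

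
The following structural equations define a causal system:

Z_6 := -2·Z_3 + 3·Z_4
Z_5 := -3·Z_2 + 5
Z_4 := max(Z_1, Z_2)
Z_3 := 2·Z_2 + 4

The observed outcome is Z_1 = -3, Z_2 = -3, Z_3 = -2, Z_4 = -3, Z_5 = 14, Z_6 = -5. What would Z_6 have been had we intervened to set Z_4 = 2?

Under do(Z_4=2), the mechanism Z_4 := max(Z_1, Z_2) is discarded; Z_4 is fixed at 2.
Z_3 = 2·Z_2 + 4  [with Z_2=-3]  = -2
Z_6 = -2·Z_3 + 3·Z_4  [with Z_3=-2, Z_4=2]  = 10

10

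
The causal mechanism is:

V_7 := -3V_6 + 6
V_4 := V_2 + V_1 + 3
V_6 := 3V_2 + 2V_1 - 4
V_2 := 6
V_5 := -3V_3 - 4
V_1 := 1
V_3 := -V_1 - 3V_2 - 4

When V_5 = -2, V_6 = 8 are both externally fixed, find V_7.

Under do(V_5 = -2, V_6 = 8), each intervened variable's structural equation is replaced by its fixed value.
V_7 = -3V_6 + 6  [with V_6=8]  = -18

-18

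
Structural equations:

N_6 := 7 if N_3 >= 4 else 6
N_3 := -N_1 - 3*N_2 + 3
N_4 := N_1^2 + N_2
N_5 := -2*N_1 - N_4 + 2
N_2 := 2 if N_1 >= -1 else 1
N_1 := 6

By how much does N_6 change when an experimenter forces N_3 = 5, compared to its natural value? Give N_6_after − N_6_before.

The intervention breaks the incoming arrows to N_3: N_3 := -N_1 - 3*N_2 + 3 no longer applies, and N_3 = 5.
N_6 = 7 if N_3 >= 4 else 6  [with N_3=5]  = 7
Without intervention: N_2 = 2 if N_1 >= -1 else 1  [with N_1=6]  = 2; N_3 = -N_1 - 3*N_2 + 3  [with N_1=6, N_2=2]  = -9; N_6 = 7 if N_3 >= 4 else 6  [with N_3=-9]  = 6.
Change = 7 − 6 = 1.

1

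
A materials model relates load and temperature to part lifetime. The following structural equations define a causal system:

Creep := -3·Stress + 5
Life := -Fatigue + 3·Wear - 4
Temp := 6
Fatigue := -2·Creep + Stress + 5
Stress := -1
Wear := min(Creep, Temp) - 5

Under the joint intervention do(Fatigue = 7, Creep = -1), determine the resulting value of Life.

-29

The joint intervention fixes Fatigue = 7, Creep = -1, removing each variable's own equation.
Wear = min(Creep, Temp) - 5  [with Creep=-1, Temp=6]  = -6
Life = -Fatigue + 3·Wear - 4  [with Fatigue=7, Wear=-6]  = -29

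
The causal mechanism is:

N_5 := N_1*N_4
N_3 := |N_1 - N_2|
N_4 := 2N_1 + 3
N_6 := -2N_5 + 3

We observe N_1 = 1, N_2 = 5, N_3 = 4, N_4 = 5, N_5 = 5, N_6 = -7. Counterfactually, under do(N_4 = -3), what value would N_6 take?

9

Under do(N_4=-3), the mechanism N_4 := 2N_1 + 3 is discarded; N_4 is fixed at -3.
N_5 = N_1*N_4  [with N_1=1, N_4=-3]  = -3
N_6 = -2N_5 + 3  [with N_5=-3]  = 9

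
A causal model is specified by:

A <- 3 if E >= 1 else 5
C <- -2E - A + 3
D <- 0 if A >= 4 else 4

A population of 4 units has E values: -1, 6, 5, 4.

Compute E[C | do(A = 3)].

Under do(A=3), A's equation is replaced by A=3 for every unit. Per-unit C: 2, -12, -10, -8. Mean = -7.

-7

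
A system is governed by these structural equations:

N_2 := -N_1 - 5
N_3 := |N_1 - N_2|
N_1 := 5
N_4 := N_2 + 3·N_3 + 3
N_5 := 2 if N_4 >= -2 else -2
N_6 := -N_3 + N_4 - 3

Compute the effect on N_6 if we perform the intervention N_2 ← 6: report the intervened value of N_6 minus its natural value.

Under do(N_2=6), the mechanism N_2 := -N_1 - 5 is discarded; N_2 is fixed at 6.
N_3 = |N_1 - N_2|  [with N_1=5, N_2=6]  = 1
N_4 = N_2 + 3·N_3 + 3  [with N_2=6, N_3=1]  = 12
N_6 = -N_3 + N_4 - 3  [with N_3=1, N_4=12]  = 8
Without intervention: N_2 = -N_1 - 5  [with N_1=5]  = -10; N_3 = |N_1 - N_2|  [with N_1=5, N_2=-10]  = 15; N_4 = N_2 + 3·N_3 + 3  [with N_2=-10, N_3=15]  = 38; N_6 = -N_3 + N_4 - 3  [with N_3=15, N_4=38]  = 20.
Change = 8 − 20 = -12.

-12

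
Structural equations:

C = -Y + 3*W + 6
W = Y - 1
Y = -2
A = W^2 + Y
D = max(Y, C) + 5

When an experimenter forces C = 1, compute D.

6

The intervention breaks the incoming arrows to C: C = -Y + 3*W + 6 no longer applies, and C = 1.
D = max(Y, C) + 5  [with Y=-2, C=1]  = 6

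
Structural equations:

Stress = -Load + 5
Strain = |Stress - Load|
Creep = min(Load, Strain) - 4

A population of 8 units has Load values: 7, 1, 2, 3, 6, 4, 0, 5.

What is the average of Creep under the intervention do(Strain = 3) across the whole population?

do(Strain=3) breaks Strain's dependence on Load. With Strain=3 fixed, Creep across the units is -1, -3, -2, -1, -1, -1, -4, -1, mean -1.75.

-1.75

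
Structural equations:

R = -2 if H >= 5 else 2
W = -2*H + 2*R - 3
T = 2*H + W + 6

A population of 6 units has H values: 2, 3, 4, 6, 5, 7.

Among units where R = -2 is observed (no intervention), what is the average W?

-19

Conditioning on R=-2 selects the 3 unit(s) with H ∈ {6, 5, 7}. Their W values: -19, -17, -21. Mean = -19.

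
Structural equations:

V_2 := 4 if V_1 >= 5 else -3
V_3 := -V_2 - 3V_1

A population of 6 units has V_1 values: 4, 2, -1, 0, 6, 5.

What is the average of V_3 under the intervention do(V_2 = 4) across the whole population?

-12

The intervention sets V_2=4 in all 6 units regardless of V_1. Recomputing V_3 per unit gives -16, -10, -1, -4, -22, -19; average -12.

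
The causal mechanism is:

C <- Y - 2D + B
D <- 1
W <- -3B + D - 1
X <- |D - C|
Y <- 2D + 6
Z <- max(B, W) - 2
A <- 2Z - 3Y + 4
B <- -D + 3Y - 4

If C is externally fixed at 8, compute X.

The intervention breaks the incoming arrows to C: C <- Y - 2D + B no longer applies, and C = 8.
X = |D - C|  [with D=1, C=8]  = 7

7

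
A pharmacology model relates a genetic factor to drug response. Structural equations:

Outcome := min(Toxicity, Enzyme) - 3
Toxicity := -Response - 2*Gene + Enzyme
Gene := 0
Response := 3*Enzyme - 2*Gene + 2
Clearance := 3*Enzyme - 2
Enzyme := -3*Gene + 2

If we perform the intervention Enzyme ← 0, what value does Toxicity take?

-2

Under do(Enzyme=0), the mechanism Enzyme := -3*Gene + 2 is discarded; Enzyme is fixed at 0.
Response = 3*Enzyme - 2*Gene + 2  [with Enzyme=0, Gene=0]  = 2
Toxicity = -Response - 2*Gene + Enzyme  [with Response=2, Gene=0, Enzyme=0]  = -2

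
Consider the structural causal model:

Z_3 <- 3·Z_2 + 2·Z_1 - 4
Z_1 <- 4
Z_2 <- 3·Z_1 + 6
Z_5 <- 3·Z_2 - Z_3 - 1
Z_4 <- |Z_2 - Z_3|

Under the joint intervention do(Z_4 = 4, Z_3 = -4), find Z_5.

The joint intervention fixes Z_4 = 4, Z_3 = -4, removing each variable's own equation.
Z_2 = 3·Z_1 + 6  [with Z_1=4]  = 18
Z_5 = 3·Z_2 - Z_3 - 1  [with Z_2=18, Z_3=-4]  = 57

57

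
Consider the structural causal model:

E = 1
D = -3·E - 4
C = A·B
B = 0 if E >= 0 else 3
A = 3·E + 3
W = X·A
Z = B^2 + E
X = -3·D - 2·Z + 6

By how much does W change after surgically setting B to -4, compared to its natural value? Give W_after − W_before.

-192

The intervention breaks the incoming arrows to B: B = 0 if E >= 0 else 3 no longer applies, and B = -4.
D = -3·E - 4  [with E=1]  = -7
Z = B^2 + E  [with B=-4, E=1]  = 17
X = -3·D - 2·Z + 6  [with D=-7, Z=17]  = -7
A = 3·E + 3  [with E=1]  = 6
W = X·A  [with X=-7, A=6]  = -42
Without intervention: D = -3·E - 4  [with E=1]  = -7; B = 0 if E >= 0 else 3  [with E=1]  = 0; Z = B^2 + E  [with B=0, E=1]  = 1; X = -3·D - 2·Z + 6  [with D=-7, Z=1]  = 25; A = 3·E + 3  [with E=1]  = 6; W = X·A  [with X=25, A=6]  = 150.
Change = -42 − 150 = -192.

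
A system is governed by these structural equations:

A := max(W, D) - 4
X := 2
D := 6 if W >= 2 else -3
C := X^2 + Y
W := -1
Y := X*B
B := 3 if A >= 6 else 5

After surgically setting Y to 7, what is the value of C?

11

Intervening sets Y = 7 and removes its equation (Y := X*B).
C = X^2 + Y  [with X=2, Y=7]  = 11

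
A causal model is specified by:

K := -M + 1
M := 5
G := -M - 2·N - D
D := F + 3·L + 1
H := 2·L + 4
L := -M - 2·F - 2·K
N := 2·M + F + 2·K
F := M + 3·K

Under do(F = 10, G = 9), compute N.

Setting F = 10, G = 9 by intervention discards those variables' equations.
K = -M + 1  [with M=5]  = -4
N = 2·M + F + 2·K  [with M=5, F=10, K=-4]  = 12

12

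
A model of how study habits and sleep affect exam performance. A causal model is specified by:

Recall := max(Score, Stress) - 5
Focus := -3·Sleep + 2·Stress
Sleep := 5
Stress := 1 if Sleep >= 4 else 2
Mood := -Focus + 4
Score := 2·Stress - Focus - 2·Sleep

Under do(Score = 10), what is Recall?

5

Under do(Score=10), the mechanism Score := 2·Stress - Focus - 2·Sleep is discarded; Score is fixed at 10.
Stress = 1 if Sleep >= 4 else 2  [with Sleep=5]  = 1
Recall = max(Score, Stress) - 5  [with Score=10, Stress=1]  = 5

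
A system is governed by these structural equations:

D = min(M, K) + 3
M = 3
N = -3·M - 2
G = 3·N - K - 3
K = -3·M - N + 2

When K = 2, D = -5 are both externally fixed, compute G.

-38

The joint intervention fixes K = 2, D = -5, removing each variable's own equation.
N = -3·M - 2  [with M=3]  = -11
G = 3·N - K - 3  [with N=-11, K=2]  = -38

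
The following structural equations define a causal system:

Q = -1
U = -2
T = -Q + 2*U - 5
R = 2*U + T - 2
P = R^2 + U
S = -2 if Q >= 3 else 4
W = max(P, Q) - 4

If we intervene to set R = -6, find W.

The intervention breaks the incoming arrows to R: R = 2*U + T - 2 no longer applies, and R = -6.
P = R^2 + U  [with R=-6, U=-2]  = 34
W = max(P, Q) - 4  [with P=34, Q=-1]  = 30

30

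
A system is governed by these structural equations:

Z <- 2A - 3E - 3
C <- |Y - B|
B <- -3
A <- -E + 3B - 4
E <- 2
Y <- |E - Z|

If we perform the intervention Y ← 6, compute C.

The intervention breaks the incoming arrows to Y: Y <- |E - Z| no longer applies, and Y = 6.
C = |Y - B|  [with Y=6, B=-3]  = 9

9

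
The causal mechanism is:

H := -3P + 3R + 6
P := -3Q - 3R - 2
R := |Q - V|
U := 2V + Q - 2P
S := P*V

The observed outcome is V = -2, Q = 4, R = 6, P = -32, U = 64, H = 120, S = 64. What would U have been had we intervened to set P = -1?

Intervening sets P = -1 and removes its equation (P := -3Q - 3R - 2).
U = 2V + Q - 2P  [with V=-2, Q=4, P=-1]  = 2

2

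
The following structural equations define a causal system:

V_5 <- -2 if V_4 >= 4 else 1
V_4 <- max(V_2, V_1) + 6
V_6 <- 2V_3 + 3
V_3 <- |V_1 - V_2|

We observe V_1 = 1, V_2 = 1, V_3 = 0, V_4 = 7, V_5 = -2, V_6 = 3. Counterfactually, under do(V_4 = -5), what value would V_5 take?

Intervening sets V_4 = -5 and removes its equation (V_4 <- max(V_2, V_1) + 6).
V_5 = -2 if V_4 >= 4 else 1  [with V_4=-5]  = 1

1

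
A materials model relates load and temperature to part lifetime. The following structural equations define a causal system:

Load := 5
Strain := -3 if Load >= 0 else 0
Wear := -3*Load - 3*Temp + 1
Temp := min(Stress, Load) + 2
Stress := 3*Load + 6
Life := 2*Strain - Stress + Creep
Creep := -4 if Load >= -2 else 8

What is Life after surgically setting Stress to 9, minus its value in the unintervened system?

Under do(Stress=9), the mechanism Stress := 3*Load + 6 is discarded; Stress is fixed at 9.
Strain = -3 if Load >= 0 else 0  [with Load=5]  = -3
Creep = -4 if Load >= -2 else 8  [with Load=5]  = -4
Life = 2*Strain - Stress + Creep  [with Strain=-3, Stress=9, Creep=-4]  = -19
Without intervention: Stress = 3*Load + 6  [with Load=5]  = 21; Strain = -3 if Load >= 0 else 0  [with Load=5]  = -3; Creep = -4 if Load >= -2 else 8  [with Load=5]  = -4; Life = 2*Strain - Stress + Creep  [with Strain=-3, Stress=21, Creep=-4]  = -31.
Change = -19 − (-31) = 12.

12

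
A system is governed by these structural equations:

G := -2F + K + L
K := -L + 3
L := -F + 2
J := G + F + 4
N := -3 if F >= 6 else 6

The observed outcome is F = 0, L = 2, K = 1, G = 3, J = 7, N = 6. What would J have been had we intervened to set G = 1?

Intervening sets G = 1 and removes its equation (G := -2F + K + L).
J = G + F + 4  [with G=1, F=0]  = 5

5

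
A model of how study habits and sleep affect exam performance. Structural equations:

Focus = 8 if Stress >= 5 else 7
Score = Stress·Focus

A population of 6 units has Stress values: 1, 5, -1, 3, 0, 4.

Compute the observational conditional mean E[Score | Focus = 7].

9.8

Conditioning on Focus=7 selects the 5 unit(s) with Stress ∈ {1, -1, 3, 0, 4}. Their Score values: 7, -7, 21, 0, 28. Mean = 9.8.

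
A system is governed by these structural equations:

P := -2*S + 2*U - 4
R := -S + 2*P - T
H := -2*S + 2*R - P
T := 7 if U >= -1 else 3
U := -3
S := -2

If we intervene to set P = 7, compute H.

The intervention breaks the incoming arrows to P: P := -2*S + 2*U - 4 no longer applies, and P = 7.
T = 7 if U >= -1 else 3  [with U=-3]  = 3
R = -S + 2*P - T  [with S=-2, P=7, T=3]  = 13
H = -2*S + 2*R - P  [with S=-2, R=13, P=7]  = 23

23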